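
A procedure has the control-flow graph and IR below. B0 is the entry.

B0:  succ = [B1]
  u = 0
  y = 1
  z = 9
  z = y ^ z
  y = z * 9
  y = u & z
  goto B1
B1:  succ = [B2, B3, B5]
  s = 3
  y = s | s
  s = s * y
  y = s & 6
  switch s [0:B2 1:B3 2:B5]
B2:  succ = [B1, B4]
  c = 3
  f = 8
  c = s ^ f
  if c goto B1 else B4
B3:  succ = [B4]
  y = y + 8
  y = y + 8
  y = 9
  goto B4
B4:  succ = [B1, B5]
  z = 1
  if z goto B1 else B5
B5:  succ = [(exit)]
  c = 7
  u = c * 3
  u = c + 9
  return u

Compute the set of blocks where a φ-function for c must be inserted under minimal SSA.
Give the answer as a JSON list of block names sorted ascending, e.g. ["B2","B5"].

Answer: ["B1", "B4", "B5"]

Analysis:
idom tree: B1←B0 B2←B1 B3←B1 B4←B1 B5←B1
Dom∩ at merges:
  B1: preds {B0,B2,B4}: {B0} ∩ {B0,B1,B2} ∩ {B0,B1,B4} = {B0}; idom=B0
  B4: preds {B2,B3}: {B0,B1,B2} ∩ {B0,B1,B3} = {B0,B1}; idom=B1
  B5: preds {B1,B4}: {B0,B1} ∩ {B0,B1,B4} = {B0,B1}; idom=B1

DF walk-up:
  B1←B0: walk · to B0
  B1←B2: walk B2→B1 to B0
  B1←B4: walk B4→B1 to B0
  B4←B2: walk B2 to B1
  B4←B3: walk B3 to B1
  B5←B1: walk · to B1
  B5←B4: walk B4 to B1
  DF(B0)=∅
  DF(B1)={B1}
  DF(B2)={B1,B4}
  DF(B3)={B4}
  DF(B4)={B1,B5}
  DF(B5)=∅

φ for c: defs {B2,B5}
  DF⁺ = {B1,B4,B5}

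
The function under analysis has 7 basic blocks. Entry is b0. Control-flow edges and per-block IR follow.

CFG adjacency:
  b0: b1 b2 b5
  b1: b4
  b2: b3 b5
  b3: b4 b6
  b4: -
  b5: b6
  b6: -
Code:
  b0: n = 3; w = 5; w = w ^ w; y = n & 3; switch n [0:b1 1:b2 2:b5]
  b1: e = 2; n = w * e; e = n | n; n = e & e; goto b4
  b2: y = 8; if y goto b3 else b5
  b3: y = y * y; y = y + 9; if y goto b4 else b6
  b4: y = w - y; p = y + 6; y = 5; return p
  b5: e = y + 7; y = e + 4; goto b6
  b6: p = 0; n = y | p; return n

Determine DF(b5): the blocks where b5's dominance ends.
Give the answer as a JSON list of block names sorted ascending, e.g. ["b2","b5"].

Answer: ["b6"]

Working:
idom tree: b1←b0 b2←b0 b3←b2 b4←b0 b5←b0 b6←b0
Join-block Dom:
  b4: preds {b1,b3}: {b0,b1} ∩ {b0,b2,b3} = {b0}; idom=b0
  b5: preds {b0,b2}: {b0} ∩ {b0,b2} = {b0}; idom=b0
  b6: preds {b3,b5}: {b0,b2,b3} ∩ {b0,b5} = {b0}; idom=b0

DF walk-up:
  join b4 pred b1: b1 stop@b0
  join b4 pred b3: b3→b2 stop@b0
  join b5 pred b0: · stop@b0
  join b5 pred b2: b2 stop@b0
  join b6 pred b3: b3→b2 stop@b0
  join b6 pred b5: b5 stop@b0
  DF(b0)=∅
  DF(b1)={b4}
  DF(b2)={b4,b5,b6}
  DF(b3)={b4,b6}
  DF(b4)=∅
  DF(b5)={b6}
  DF(b6)=∅

DF(b5) = ["b6"]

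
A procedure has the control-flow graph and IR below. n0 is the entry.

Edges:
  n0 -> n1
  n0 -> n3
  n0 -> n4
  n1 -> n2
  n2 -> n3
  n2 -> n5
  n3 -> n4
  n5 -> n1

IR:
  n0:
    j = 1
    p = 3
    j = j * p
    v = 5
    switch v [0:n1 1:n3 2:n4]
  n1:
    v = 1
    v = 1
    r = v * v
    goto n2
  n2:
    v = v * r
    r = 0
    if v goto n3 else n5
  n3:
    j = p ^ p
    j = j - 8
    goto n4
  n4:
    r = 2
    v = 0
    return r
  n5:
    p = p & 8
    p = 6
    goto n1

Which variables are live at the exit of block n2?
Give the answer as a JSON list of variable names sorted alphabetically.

def/use:
  n0: {j,p,v} / ∅
  n1: {r,v} / ∅
  n2: {r,v} / {r,v}
  n3: {j} / {p}
  n4: {r,v} / ∅
  n5: {p} / {p}

Backward fixpoint:
  live n0: ∅→{p}
  live n1: {p}→{p,r,v}
  live n2: {p,r,v}→{p}
  live n3: {p}→∅
  live n4: ∅→∅
  live n5: {p}→{p}

live-out(n2) = ["p"]

Answer: ["p"]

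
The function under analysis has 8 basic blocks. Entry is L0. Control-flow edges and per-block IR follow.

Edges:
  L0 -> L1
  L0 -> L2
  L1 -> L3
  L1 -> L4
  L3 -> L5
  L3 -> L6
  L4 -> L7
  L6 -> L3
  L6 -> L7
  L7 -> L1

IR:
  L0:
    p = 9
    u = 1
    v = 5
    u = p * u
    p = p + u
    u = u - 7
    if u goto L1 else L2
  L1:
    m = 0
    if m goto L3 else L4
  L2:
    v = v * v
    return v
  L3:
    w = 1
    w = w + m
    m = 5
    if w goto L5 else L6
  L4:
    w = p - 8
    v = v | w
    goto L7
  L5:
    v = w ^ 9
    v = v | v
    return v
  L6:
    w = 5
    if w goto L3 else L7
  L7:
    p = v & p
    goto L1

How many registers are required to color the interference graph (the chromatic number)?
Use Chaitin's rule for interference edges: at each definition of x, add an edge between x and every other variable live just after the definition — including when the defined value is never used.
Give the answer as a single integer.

Answer: 4

Working:
Block summaries:
  L0 def {p,u,v} use ∅
  L1 def {m} use ∅
  L2 def {v} use {v}
  L3 def {m,w} use {m}
  L4 def {v,w} use {p,v}
  L5 def {v} use {w}
  L6 def {w} use ∅
  L7 def {p} use {p,v}

Liveness:
  L0 li=∅ lo={p,v}
  L1 li={p,v} lo={m,p,v}
  L2 li={v} lo=∅
  L3 li={m,p,v} lo={m,p,v,w}
  L4 li={p,v} lo={p,v}
  L5 li={w} lo=∅
  L6 li={m,p,v} lo={m,p,v}
  L7 li={p,v} lo={p,v}

Interference:
  m↔{p,v,w}
  p↔{m,u,v,w}
  u↔{p,v}
  v↔{m,p,u,w}
  w↔{m,p,v}

Registers:
  clique {m,p,v,w} ⇒ need ≥ 4
  assign m→r2 p→r0 u→r2 v→r1 w→r3 — no edge inside a register ⇒ χ ≤ 4
  χ = 4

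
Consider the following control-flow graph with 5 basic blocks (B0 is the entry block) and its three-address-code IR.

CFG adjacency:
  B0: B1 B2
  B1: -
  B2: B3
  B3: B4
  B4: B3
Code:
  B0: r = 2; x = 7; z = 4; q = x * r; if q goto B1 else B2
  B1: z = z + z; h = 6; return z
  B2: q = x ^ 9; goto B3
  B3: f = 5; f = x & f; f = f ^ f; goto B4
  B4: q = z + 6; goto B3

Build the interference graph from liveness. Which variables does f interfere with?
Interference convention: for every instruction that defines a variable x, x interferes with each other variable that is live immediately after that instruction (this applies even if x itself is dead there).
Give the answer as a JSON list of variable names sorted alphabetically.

Block summaries:
  B0: def={q,r,x,z} ue=∅
  B1: def={h,z} ue={z}
  B2: def={q} ue={x}
  B3: def={f} ue={x}
  B4: def={q} ue={z}

Liveness:
  live B0: ∅→{x,z}
  live B1: {z}→∅
  live B2: {x,z}→{x,z}
  live B3: {x,z}→{x,z}
  live B4: {x,z}→{x,z}

Interfere edges:
  f — {x,z}
  h — {z}
  q — {x,z}
  r — {x,z}
  x — {f,q,r,z}
  z — {f,h,q,r,x}

N(f) = ["x", "z"]

Answer: ["x", "z"]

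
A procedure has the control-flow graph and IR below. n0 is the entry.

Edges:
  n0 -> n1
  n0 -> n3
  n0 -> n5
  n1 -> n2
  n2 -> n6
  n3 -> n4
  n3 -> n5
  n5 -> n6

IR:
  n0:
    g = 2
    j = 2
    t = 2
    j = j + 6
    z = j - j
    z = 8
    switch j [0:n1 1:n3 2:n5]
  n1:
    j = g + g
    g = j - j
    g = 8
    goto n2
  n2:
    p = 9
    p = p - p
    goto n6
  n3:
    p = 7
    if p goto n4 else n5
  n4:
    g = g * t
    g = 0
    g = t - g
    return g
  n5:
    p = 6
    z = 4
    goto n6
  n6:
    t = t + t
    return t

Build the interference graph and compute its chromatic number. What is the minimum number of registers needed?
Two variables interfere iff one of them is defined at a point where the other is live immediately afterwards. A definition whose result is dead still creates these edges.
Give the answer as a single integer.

Answer: 4

Derivation:
def/use:
  n0 def {g,j,t,z} use ∅
  n1 def {g,j} use {g}
  n2 def {p} use ∅
  n3 def {p} use ∅
  n4 def {g} use {g,t}
  n5 def {p,z} use ∅
  n6 def {t} use {t}

Liveness:
  live n0: ∅→{g,t}
  live n1: {g,t}→{t}
  live n2: {t}→{t}
  live n3: {g,t}→{g,t}
  live n4: {g,t}→∅
  live n5: {t}→{t}
  live n6: {t}→∅

Interference:
  g↔{j,p,t,z}
  j↔{g,t,z}
  p↔{g,t}
  t↔{g,j,p,z}
  z↔{g,j,t}

Colouring:
  clique {g,j,t,z} ⇒ need ≥ 4
  4-colouring: c0={g}  c1={t}  c2={j,p}  c3={z}
  χ = 4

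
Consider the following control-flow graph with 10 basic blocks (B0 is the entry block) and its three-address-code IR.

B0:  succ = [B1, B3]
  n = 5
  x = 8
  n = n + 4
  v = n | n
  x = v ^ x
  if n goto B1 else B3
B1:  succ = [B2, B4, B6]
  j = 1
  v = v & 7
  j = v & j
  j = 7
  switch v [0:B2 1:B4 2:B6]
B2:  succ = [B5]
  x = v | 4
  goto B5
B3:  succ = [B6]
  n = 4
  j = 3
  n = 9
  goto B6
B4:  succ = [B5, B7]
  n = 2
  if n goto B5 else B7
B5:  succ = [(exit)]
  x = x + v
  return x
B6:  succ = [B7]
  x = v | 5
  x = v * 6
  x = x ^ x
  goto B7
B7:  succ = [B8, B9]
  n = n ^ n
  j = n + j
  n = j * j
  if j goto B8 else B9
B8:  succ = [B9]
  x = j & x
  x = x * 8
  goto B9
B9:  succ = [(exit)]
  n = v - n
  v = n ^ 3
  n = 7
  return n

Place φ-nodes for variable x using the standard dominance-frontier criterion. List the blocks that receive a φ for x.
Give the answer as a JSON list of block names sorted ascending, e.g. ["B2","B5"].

idom tree: B1←B0 B2←B1 B3←B0 B4←B1 B5←B1 B6←B0 B7←B0 B8←B7 B9←B7
Join-block Dom:
  B5: preds {B2,B4}: {B0,B1,B2} ∩ {B0,B1,B4} = {B0,B1}; idom=B1
  B6: preds {B1,B3}: {B0,B1} ∩ {B0,B3} = {B0}; idom=B0
  B7: preds {B4,B6}: {B0,B1,B4} ∩ {B0,B6} = {B0}; idom=B0
  B9: preds {B7,B8}: {B0,B7} ∩ {B0,B7,B8} = {B0,B7}; idom=B7

DF derivation:
  B5←B2: walk B2 to B1
  B5←B4: walk B4 to B1
  B6←B1: walk B1 to B0
  B6←B3: walk B3 to B0
  B7←B4: walk B4→B1 to B0
  B7←B6: walk B6 to B0
  B9←B7: walk · to B7
  B9←B8: walk B8 to B7
  DF(B0)=∅
  DF(B1)={B6,B7}
  DF(B2)={B5}
  DF(B3)={B6}
  DF(B4)={B5,B7}
  DF(B5)=∅
  DF(B6)={B7}
  DF(B7)=∅
  DF(B8)={B9}
  DF(B9)=∅

φ for x: defs {B0,B2,B5,B6,B8}
  DF⁺ = {B5,B7,B9}

Answer: ["B5", "B7", "B9"]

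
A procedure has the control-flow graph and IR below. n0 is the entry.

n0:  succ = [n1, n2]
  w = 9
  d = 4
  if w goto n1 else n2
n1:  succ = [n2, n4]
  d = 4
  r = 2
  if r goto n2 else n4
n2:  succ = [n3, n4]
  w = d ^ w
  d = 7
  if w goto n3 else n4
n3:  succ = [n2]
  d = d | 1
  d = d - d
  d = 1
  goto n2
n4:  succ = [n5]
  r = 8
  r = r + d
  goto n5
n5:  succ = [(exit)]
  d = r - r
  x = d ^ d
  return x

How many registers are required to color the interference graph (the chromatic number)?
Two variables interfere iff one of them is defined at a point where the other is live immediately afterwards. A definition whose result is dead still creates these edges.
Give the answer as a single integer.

def/use:
  n0: def={d,w} ue=∅
  n1: def={d,r} ue=∅
  n2: def={d,w} ue={d,w}
  n3: def={d} ue={d}
  n4: def={r} ue={d}
  n5: def={d,x} ue={r}

Liveness:
  live n0: ∅→{d,w}
  live n1: {w}→{d,w}
  live n2: {d,w}→{d,w}
  live n3: {d,w}→{d,w}
  live n4: {d}→{r}
  live n5: {r}→∅

Interfere edges:
  d↔{r,w}
  r↔{d,w}
  w↔{d,r}
  x↔∅

Registers:
  lower bound: {d,r,w} mutually conflict ⇒ χ ≥ 3
  3-colouring: r0={d,x}  r1={r}  r2={w}
  χ = 3

Answer: 3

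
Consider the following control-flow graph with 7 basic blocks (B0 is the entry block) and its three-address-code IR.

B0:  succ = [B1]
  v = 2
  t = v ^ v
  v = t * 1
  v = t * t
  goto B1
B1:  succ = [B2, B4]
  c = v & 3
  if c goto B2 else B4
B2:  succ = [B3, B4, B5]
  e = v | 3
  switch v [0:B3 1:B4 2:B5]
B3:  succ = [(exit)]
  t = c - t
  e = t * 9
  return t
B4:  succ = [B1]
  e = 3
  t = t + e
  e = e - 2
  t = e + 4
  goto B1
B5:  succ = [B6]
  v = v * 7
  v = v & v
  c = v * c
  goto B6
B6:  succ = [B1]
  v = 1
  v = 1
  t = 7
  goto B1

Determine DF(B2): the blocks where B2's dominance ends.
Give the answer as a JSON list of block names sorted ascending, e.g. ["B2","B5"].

idom tree: B1←B0 B2←B1 B3←B2 B4←B1 B5←B2 B6←B5
Dom∩ at merges:
  B1: preds {B0,B4,B6}: {B0} ∩ {B0,B1,B4} ∩ {B0,B1,B2,B5,B6} = {B0}; idom=B0
  B4: preds {B1,B2}: {B0,B1} ∩ {B0,B1,B2} = {B0,B1}; idom=B1

DF derivation:
  B1←B0: walk · to B0
  B1←B4: walk B4→B1 to B0
  B1←B6: walk B6→B5→B2→B1 to B0
  B4←B1: walk · to B1
  B4←B2: walk B2 to B1
  DF(B0)=∅
  DF(B1)={B1}
  DF(B2)={B1,B4}
  DF(B3)=∅
  DF(B4)={B1}
  DF(B5)={B1}
  DF(B6)={B1}

DF(B2) = ["B1", "B4"]

Answer: ["B1", "B4"]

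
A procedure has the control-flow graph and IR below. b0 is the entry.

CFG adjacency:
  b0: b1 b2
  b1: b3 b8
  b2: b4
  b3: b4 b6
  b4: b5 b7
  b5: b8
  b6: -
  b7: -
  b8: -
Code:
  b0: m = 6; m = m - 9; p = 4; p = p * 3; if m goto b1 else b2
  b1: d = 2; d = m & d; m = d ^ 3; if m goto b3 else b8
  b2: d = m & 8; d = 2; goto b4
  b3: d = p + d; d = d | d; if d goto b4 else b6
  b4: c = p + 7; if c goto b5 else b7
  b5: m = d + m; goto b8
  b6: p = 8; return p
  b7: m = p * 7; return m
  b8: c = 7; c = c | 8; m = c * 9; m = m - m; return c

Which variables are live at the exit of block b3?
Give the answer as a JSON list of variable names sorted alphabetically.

Per-block:
  b0 def {m,p} use ∅
  b1 def {d,m} use {m}
  b2 def {d} use {m}
  b3 def {d} use {d,p}
  b4 def {c} use {p}
  b5 def {m} use {d,m}
  b6 def {p} use ∅
  b7 def {m} use {p}
  b8 def {c,m} use ∅

Liveness:
  b0 li=∅ lo={m,p}
  b1 li={m,p} lo={d,m,p}
  b2 li={m,p} lo={d,m,p}
  b3 li={d,m,p} lo={d,m,p}
  b4 li={d,m,p} lo={d,m,p}
  b5 li={d,m} lo=∅
  b6 li=∅ lo=∅
  b7 li={p} lo=∅
  b8 li=∅ lo=∅

live-out(b3) = ["d", "m", "p"]

Answer: ["d", "m", "p"]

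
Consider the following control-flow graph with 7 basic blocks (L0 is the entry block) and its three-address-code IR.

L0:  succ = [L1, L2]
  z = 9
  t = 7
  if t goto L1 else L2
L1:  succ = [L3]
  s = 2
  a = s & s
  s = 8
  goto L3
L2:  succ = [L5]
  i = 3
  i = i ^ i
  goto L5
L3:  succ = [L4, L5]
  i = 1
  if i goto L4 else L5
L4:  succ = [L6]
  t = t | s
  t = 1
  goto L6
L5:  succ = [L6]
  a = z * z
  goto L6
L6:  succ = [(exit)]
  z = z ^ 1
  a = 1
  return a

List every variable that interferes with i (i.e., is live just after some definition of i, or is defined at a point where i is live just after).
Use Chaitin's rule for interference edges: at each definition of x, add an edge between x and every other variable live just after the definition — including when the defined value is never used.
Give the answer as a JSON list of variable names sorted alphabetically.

def/use:
  L0: def={t,z} ue=∅
  L1: def={a,s} ue=∅
  L2: def={i} ue=∅
  L3: def={i} ue=∅
  L4: def={t} ue={s,t}
  L5: def={a} ue={z}
  L6: def={a,z} ue={z}

Backward fixpoint:
  L0: in=∅ out={t,z}
  L1: in={t,z} out={s,t,z}
  L2: in={z} out={z}
  L3: in={s,t,z} out={s,t,z}
  L4: in={s,t,z} out={z}
  L5: in={z} out={z}
  L6: in={z} out=∅

Conflict graph:
  a — {t,z}
  i — {s,t,z}
  s — {i,t,z}
  t — {a,i,s,z}
  z — {a,i,s,t}

N(i) = ["s", "t", "z"]

Answer: ["s", "t", "z"]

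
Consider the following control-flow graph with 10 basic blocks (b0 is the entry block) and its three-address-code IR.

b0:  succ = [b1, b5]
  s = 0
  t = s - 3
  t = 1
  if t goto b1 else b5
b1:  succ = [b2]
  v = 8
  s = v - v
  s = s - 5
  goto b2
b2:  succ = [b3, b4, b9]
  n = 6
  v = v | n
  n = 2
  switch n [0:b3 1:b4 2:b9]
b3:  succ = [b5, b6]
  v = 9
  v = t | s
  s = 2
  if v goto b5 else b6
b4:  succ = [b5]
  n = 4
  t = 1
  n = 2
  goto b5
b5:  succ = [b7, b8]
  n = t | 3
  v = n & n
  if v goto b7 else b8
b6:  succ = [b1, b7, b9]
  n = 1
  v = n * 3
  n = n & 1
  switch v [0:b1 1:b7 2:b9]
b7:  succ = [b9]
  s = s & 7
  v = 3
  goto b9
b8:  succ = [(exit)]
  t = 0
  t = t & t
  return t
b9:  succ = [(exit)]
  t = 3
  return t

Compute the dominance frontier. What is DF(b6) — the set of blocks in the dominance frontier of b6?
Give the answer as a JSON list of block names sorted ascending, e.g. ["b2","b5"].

idom tree: b1←b0 b2←b1 b3←b2 b4←b2 b5←b0 b6←b3 b7←b0 b8←b5 b9←b0
Dom∩ at merges:
  b1: preds {b0,b6}: {b0} ∩ {b0,b1,b2,b3,b6} = {b0}; idom=b0
  b5: preds {b0,b3,b4}: {b0} ∩ {b0,b1,b2,b3} ∩ {b0,b1,b2,b4} = {b0}; idom=b0
  b7: preds {b5,b6}: {b0,b5} ∩ {b0,b1,b2,b3,b6} = {b0}; idom=b0
  b9: preds {b2,b6,b7}: {b0,b1,b2} ∩ {b0,b1,b2,b3,b6} ∩ {b0,b7} = {b0}; idom=b0

DF derivation:
  b1←b0: walk · to b0
  b1←b6: walk b6→b3→b2→b1 to b0
  b5←b0: walk · to b0
  b5←b3: walk b3→b2→b1 to b0
  b5←b4: walk b4→b2→b1 to b0
  b7←b5: walk b5 to b0
  b7←b6: walk b6→b3→b2→b1 to b0
  b9←b2: walk b2→b1 to b0
  b9←b6: walk b6→b3→b2→b1 to b0
  b9←b7: walk b7 to b0
  b0 → ∅
  b1 → {b1,b5,b7,b9}
  b2 → {b1,b5,b7,b9}
  b3 → {b1,b5,b7,b9}
  b4 → {b5}
  b5 → {b7}
  b6 → {b1,b7,b9}
  b7 → {b9}
  b8 → ∅
  b9 → ∅

DF(b6) = ["b1", "b7", "b9"]

Answer: ["b1", "b7", "b9"]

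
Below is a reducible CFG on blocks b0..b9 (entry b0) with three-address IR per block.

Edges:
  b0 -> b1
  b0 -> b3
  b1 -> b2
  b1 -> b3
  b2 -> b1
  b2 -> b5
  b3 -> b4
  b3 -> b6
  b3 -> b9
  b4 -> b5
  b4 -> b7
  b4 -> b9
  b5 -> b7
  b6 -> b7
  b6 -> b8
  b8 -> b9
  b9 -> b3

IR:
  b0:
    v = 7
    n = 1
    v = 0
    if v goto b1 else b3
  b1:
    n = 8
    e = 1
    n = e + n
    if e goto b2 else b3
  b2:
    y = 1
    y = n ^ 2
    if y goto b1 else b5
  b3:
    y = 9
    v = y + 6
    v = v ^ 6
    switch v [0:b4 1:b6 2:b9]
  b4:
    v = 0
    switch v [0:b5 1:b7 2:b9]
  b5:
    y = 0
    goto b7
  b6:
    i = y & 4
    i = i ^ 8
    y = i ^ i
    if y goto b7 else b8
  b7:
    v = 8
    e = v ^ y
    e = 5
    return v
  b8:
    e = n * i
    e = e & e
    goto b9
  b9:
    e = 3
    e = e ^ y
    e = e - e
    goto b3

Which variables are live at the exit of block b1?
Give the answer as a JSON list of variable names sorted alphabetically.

Answer: ["n"]

Derivation:
Per-block:
  b0: {n,v} / ∅
  b1: {e,n} / ∅
  b2: {y} / {n}
  b3: {v,y} / ∅
  b4: {v} / ∅
  b5: {y} / ∅
  b6: {i,y} / {y}
  b7: {e,v} / {y}
  b8: {e} / {i,n}
  b9: {e} / {y}

Live sets:
  live b0: ∅→{n}
  live b1: ∅→{n}
  live b2: {n}→∅
  live b3: {n}→{n,y}
  live b4: {n,y}→{n,y}
  live b5: ∅→{y}
  live b6: {n,y}→{i,n,y}
  live b7: {y}→∅
  live b8: {i,n,y}→{n,y}
  live b9: {n,y}→{n}

live-out(b1) = ["n"]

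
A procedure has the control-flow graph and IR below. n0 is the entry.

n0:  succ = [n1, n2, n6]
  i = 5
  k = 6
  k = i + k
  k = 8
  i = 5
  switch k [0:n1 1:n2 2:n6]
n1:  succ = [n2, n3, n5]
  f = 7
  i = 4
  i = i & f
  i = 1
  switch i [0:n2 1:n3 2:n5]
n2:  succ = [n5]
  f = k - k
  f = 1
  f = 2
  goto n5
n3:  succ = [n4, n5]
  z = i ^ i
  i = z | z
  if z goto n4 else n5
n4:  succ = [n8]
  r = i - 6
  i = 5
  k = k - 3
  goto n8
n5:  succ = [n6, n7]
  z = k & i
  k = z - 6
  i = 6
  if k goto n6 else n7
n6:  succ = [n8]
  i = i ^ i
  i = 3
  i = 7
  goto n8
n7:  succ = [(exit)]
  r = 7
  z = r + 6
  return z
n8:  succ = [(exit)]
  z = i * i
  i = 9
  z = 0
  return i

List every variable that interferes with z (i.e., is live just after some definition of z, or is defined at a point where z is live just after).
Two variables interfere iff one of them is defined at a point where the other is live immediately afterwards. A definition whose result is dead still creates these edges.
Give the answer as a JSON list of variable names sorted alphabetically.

Answer: ["i", "k"]

Derivation:
Per-block:
  n0 def {i,k} use ∅
  n1 def {f,i} use ∅
  n2 def {f} use {k}
  n3 def {i,z} use {i}
  n4 def {i,k,r} use {i,k}
  n5 def {i,k,z} use {i,k}
  n6 def {i} use {i}
  n7 def {r,z} use ∅
  n8 def {i,z} use {i}

Liveness:
  live n0: ∅→{i,k}
  live n1: {k}→{i,k}
  live n2: {i,k}→{i,k}
  live n3: {i,k}→{i,k}
  live n4: {i,k}→{i}
  live n5: {i,k}→{i}
  live n6: {i}→{i}
  live n7: ∅→∅
  live n8: {i}→∅

Interference:
  f↔{i,k}
  i↔{f,k,z}
  k↔{f,i,r,z}
  r↔{k}
  z↔{i,k}

N(z) = ["i", "k"]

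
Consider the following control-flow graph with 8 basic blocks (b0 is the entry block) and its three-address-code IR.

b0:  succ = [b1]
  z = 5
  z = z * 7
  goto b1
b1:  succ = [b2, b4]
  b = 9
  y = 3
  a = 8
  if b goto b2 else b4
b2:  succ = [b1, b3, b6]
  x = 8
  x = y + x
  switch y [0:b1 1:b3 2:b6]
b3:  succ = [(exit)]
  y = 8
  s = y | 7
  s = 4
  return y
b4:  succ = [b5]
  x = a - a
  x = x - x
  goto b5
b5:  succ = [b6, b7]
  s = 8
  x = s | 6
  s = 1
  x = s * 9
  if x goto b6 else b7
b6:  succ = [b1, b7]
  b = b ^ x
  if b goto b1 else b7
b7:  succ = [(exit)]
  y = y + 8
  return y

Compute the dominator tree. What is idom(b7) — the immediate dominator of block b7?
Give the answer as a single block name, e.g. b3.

idom tree: b1←b0 b2←b1 b3←b2 b4←b1 b5←b4 b6←b1 b7←b1
Dom at joins:
  b1: preds {b0,b2,b6}: {b0} ∩ {b0,b1,b2} ∩ {b0,b1,b6} = {b0}; idom=b0
  b6: preds {b2,b5}: {b0,b1,b2} ∩ {b0,b1,b4,b5} = {b0,b1}; idom=b1
  b7: preds {b5,b6}: {b0,b1,b4,b5} ∩ {b0,b1,b6} = {b0,b1}; idom=b1

idom(b7) = b1

Answer: b1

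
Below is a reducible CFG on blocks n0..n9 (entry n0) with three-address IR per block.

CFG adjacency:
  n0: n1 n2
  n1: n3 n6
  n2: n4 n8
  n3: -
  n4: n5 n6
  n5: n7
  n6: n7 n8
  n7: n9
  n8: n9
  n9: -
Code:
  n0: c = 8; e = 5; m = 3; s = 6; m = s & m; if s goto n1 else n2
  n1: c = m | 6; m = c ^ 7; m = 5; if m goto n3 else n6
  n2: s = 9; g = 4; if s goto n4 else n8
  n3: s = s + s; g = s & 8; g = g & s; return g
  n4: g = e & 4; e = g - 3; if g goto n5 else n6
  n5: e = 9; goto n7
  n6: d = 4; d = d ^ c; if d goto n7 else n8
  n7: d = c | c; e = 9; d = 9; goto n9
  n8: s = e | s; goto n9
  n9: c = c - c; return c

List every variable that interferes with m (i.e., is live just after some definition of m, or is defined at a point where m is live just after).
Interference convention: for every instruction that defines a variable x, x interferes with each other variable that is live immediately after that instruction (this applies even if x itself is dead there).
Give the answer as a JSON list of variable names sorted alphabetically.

def/use:
  n0: {c,e,m,s} / ∅
  n1: {c,m} / {m}
  n2: {g,s} / ∅
  n3: {g,s} / {s}
  n4: {e,g} / {e}
  n5: {e} / ∅
  n6: {d} / {c}
  n7: {d,e} / {c}
  n8: {s} / {e,s}
  n9: {c} / {c}

Backward fixpoint:
  n0 li=∅ lo={c,e,m,s}
  n1 li={e,m,s} lo={c,e,s}
  n2 li={c,e} lo={c,e,s}
  n3 li={s} lo=∅
  n4 li={c,e,s} lo={c,e,s}
  n5 li={c} lo={c}
  n6 li={c,e,s} lo={c,e,s}
  n7 li={c} lo={c}
  n8 li={c,e,s} lo={c}
  n9 li={c} lo=∅

Conflict graph:
  c: {d,e,g,m,s}
  d: {c,e,s}
  e: {c,d,g,m,s}
  g: {c,e,s}
  m: {c,e,s}
  s: {c,d,e,g,m}

N(m) = ["c", "e", "s"]

Answer: ["c", "e", "s"]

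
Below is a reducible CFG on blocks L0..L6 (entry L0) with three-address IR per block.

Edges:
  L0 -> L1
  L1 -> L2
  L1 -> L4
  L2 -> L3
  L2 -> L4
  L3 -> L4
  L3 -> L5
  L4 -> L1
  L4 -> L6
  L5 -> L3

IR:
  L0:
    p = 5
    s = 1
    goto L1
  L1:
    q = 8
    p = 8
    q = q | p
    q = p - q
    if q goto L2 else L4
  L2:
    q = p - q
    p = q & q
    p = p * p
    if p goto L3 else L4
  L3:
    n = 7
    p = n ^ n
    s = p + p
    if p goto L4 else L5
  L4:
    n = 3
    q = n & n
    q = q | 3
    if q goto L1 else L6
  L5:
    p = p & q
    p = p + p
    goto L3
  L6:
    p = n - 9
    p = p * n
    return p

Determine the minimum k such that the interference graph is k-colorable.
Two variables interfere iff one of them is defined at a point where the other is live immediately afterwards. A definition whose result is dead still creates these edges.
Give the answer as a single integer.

Answer: 3

Derivation:
def/use:
  L0 def {p,s} use ∅
  L1 def {p,q} use ∅
  L2 def {p,q} use {p,q}
  L3 def {n,p,s} use ∅
  L4 def {n,q} use ∅
  L5 def {p} use {p,q}
  L6 def {p} use {n}

Backward fixpoint:
  L0 li=∅ lo=∅
  L1 li=∅ lo={p,q}
  L2 li={p,q} lo={q}
  L3 li={q} lo={p,q}
  L4 li=∅ lo={n}
  L5 li={p,q} lo={q}
  L6 li={n} lo=∅

Interference:
  n — {p,q}
  p — {n,q,s}
  q — {n,p,s}
  s — {p,q}

Chromatic number:
  lower bound: {n,p,q} mutually conflict ⇒ χ ≥ 3
  3-colouring: r0={p}  r1={q}  r2={n,s}
  χ = 3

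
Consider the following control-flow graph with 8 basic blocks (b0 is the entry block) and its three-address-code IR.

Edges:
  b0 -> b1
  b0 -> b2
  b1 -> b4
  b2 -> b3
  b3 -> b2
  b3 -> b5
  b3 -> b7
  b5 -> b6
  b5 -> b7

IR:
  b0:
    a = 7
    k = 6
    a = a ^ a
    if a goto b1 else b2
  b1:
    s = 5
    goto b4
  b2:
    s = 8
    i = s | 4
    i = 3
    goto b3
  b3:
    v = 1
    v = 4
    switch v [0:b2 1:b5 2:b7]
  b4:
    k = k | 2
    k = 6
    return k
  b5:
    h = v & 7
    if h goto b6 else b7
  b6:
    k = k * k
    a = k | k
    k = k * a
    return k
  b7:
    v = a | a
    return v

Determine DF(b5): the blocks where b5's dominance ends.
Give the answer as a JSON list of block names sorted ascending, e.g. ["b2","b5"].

idom tree: b1←b0 b2←b0 b3←b2 b4←b1 b5←b3 b6←b5 b7←b3
Dom at joins:
  b2: preds {b0,b3}: {b0} ∩ {b0,b2,b3} = {b0}; idom=b0
  b7: preds {b3,b5}: {b0,b2,b3} ∩ {b0,b2,b3,b5} = {b0,b2,b3}; idom=b3

DF derivation:
  join b2 pred b0: · stop@b0
  join b2 pred b3: b3→b2 stop@b0
  join b7 pred b3: · stop@b3
  join b7 pred b5: b5 stop@b3
  DF(b0)=∅
  DF(b1)=∅
  DF(b2)={b2}
  DF(b3)={b2}
  DF(b4)=∅
  DF(b5)={b7}
  DF(b6)=∅
  DF(b7)=∅

DF(b5) = ["b7"]

Answer: ["b7"]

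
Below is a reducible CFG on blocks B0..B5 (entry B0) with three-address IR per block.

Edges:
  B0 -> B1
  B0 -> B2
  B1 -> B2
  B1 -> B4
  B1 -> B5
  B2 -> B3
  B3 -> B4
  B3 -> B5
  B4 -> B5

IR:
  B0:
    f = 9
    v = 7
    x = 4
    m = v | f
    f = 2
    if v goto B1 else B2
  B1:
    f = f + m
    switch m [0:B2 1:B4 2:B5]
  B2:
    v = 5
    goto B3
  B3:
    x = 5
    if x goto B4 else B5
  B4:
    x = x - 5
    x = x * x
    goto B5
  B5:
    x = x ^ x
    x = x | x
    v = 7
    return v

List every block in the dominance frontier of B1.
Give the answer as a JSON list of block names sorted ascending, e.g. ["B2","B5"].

Answer: ["B2", "B4", "B5"]

Analysis:
idom tree: B1←B0 B2←B0 B3←B2 B4←B0 B5←B0
Dom∩ at merges:
  B2: preds {B0,B1}: {B0} ∩ {B0,B1} = {B0}; idom=B0
  B4: preds {B1,B3}: {B0,B1} ∩ {B0,B2,B3} = {B0}; idom=B0
  B5: preds {B1,B3,B4}: {B0,B1} ∩ {B0,B2,B3} ∩ {B0,B4} = {B0}; idom=B0

DF walk-up:
  B2←B0: walk · to B0
  B2←B1: walk B1 to B0
  B4←B1: walk B1 to B0
  B4←B3: walk B3→B2 to B0
  B5←B1: walk B1 to B0
  B5←B3: walk B3→B2 to B0
  B5←B4: walk B4 to B0
  DF(B0)=∅
  DF(B1)={B2,B4,B5}
  DF(B2)={B4,B5}
  DF(B3)={B4,B5}
  DF(B4)={B5}
  DF(B5)=∅

DF(B1) = ["B2", "B4", "B5"]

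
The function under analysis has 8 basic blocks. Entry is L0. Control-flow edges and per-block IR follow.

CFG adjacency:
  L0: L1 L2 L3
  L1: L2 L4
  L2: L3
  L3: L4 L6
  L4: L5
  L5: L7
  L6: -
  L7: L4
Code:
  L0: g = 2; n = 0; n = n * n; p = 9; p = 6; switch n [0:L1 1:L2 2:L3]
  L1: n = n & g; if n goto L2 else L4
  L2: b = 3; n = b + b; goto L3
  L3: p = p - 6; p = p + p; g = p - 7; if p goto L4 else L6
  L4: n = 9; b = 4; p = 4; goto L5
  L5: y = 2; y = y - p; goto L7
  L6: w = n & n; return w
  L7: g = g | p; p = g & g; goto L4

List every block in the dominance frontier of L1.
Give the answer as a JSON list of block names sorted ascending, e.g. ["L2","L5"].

Answer: ["L2", "L4"]

Working:
idom tree: L1←L0 L2←L0 L3←L0 L4←L0 L5←L4 L6←L3 L7←L5
Dom at joins:
  L2: preds {L0,L1}: {L0} ∩ {L0,L1} = {L0}; idom=L0
  L3: preds {L0,L2}: {L0} ∩ {L0,L2} = {L0}; idom=L0
  L4: preds {L1,L3,L7}: {L0,L1} ∩ {L0,L3} ∩ {L0,L4,L5,L7} = {L0}; idom=L0

Frontier:
  L2←L0: walk · to L0
  L2←L1: walk L1 to L0
  L3←L0: walk · to L0
  L3←L2: walk L2 to L0
  L4←L1: walk L1 to L0
  L4←L3: walk L3 to L0
  L4←L7: walk L7→L5→L4 to L0
  L0: DF=∅
  L1: DF={L2,L4}
  L2: DF={L3}
  L3: DF={L4}
  L4: DF={L4}
  L5: DF={L4}
  L6: DF=∅
  L7: DF={L4}

DF(L1) = ["L2", "L4"]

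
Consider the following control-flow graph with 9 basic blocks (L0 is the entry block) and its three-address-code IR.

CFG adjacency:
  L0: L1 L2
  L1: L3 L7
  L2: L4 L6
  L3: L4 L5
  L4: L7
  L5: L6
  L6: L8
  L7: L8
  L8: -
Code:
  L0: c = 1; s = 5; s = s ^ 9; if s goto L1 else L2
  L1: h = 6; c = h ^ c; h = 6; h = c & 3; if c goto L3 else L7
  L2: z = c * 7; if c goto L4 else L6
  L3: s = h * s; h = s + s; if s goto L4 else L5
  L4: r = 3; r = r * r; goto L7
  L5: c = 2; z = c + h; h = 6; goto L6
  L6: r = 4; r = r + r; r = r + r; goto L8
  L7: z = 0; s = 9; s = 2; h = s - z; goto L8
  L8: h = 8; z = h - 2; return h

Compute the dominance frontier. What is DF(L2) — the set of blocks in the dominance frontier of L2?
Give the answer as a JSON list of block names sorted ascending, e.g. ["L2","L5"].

Answer: ["L4", "L6"]

Working:
idom tree: L1←L0 L2←L0 L3←L1 L4←L0 L5←L3 L6←L0 L7←L0 L8←L0
Dom∩ at merges:
  L4: preds {L2,L3}: {L0,L2} ∩ {L0,L1,L3} = {L0}; idom=L0
  L6: preds {L2,L5}: {L0,L2} ∩ {L0,L1,L3,L5} = {L0}; idom=L0
  L7: preds {L1,L4}: {L0,L1} ∩ {L0,L4} = {L0}; idom=L0
  L8: preds {L6,L7}: {L0,L6} ∩ {L0,L7} = {L0}; idom=L0

DF derivation:
  join L4 pred L2: L2 stop@L0
  join L4 pred L3: L3→L1 stop@L0
  join L6 pred L2: L2 stop@L0
  join L6 pred L5: L5→L3→L1 stop@L0
  join L7 pred L1: L1 stop@L0
  join L7 pred L4: L4 stop@L0
  join L8 pred L6: L6 stop@L0
  join L8 pred L7: L7 stop@L0
  DF(L0)=∅
  DF(L1)={L4,L6,L7}
  DF(L2)={L4,L6}
  DF(L3)={L4,L6}
  DF(L4)={L7}
  DF(L5)={L6}
  DF(L6)={L8}
  DF(L7)={L8}
  DF(L8)=∅

DF(L2) = ["L4", "L6"]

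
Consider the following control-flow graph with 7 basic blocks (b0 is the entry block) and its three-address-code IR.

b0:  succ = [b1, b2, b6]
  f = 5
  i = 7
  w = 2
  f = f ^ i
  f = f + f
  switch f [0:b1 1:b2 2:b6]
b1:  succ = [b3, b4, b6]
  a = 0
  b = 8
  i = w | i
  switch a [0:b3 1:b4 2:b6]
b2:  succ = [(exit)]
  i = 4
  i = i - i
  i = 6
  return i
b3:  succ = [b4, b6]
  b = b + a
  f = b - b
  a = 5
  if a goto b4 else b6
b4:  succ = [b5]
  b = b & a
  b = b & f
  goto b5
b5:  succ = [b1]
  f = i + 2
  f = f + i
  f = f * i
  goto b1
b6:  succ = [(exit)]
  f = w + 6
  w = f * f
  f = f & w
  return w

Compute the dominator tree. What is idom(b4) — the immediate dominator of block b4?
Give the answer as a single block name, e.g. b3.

Answer: b1

Analysis:
idom tree: b1←b0 b2←b0 b3←b1 b4←b1 b5←b4 b6←b0
Dom∩ at merges:
  b1: preds {b0,b5}: {b0} ∩ {b0,b1,b4,b5} = {b0}; idom=b0
  b4: preds {b1,b3}: {b0,b1} ∩ {b0,b1,b3} = {b0,b1}; idom=b1
  b6: preds {b0,b1,b3}: {b0} ∩ {b0,b1} ∩ {b0,b1,b3} = {b0}; idom=b0

idom(b4) = b1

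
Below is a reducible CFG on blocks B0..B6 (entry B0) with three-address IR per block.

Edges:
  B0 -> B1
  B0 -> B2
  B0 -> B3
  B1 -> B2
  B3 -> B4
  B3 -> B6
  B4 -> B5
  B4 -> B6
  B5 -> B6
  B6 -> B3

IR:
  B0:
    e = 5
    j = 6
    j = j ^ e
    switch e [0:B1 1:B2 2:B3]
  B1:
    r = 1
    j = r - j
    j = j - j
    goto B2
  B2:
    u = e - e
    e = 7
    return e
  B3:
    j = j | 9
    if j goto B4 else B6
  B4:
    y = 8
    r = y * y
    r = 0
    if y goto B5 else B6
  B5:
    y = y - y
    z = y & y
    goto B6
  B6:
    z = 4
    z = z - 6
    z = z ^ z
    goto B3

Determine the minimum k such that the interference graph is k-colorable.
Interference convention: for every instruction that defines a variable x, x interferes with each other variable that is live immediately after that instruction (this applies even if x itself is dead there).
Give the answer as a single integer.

Per-block:
  B0: def={e,j} ue=∅
  B1: def={j,r} ue={j}
  B2: def={e,u} ue={e}
  B3: def={j} ue={j}
  B4: def={r,y} ue=∅
  B5: def={y,z} ue={y}
  B6: def={z} ue=∅

Liveness:
  B0 li=∅ lo={e,j}
  B1 li={e,j} lo={e}
  B2 li={e} lo=∅
  B3 li={j} lo={j}
  B4 li={j} lo={j,y}
  B5 li={j,y} lo={j}
  B6 li={j} lo={j}

Conflict graph:
  e↔{j,r}
  j↔{e,r,y,z}
  r↔{e,j,y}
  u↔∅
  y↔{j,r}
  z↔{j}

Chromatic number:
  clique {e,j,r} ⇒ need ≥ 3
  assign e→c2 j→c0 r→c1 u→c0 y→c2 z→c1 — no edge inside a register ⇒ χ ≤ 3
  χ = 3

Answer: 3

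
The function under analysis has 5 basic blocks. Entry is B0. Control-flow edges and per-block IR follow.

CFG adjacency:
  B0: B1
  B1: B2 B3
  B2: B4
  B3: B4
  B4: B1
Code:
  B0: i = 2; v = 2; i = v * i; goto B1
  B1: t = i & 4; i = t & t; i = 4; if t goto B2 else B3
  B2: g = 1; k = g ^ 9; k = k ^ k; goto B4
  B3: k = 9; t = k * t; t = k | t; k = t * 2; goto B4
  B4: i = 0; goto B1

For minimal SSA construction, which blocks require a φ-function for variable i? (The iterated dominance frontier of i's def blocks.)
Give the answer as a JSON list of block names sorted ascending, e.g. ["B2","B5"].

Answer: ["B1"]

Derivation:
idom tree: B1←B0 B2←B1 B3←B1 B4←B1
Join-block Dom:
  B1: preds {B0,B4}: {B0} ∩ {B0,B1,B4} = {B0}; idom=B0
  B4: preds {B2,B3}: {B0,B1,B2} ∩ {B0,B1,B3} = {B0,B1}; idom=B1

DF derivation:
  B1←B0: walk · to B0
  B1←B4: walk B4→B1 to B0
  B4←B2: walk B2 to B1
  B4←B3: walk B3 to B1
  DF(B0)=∅
  DF(B1)={B1}
  DF(B2)={B4}
  DF(B3)={B4}
  DF(B4)={B1}

φ for i: defs {B0,B1,B4}
  DF⁺ = {B1}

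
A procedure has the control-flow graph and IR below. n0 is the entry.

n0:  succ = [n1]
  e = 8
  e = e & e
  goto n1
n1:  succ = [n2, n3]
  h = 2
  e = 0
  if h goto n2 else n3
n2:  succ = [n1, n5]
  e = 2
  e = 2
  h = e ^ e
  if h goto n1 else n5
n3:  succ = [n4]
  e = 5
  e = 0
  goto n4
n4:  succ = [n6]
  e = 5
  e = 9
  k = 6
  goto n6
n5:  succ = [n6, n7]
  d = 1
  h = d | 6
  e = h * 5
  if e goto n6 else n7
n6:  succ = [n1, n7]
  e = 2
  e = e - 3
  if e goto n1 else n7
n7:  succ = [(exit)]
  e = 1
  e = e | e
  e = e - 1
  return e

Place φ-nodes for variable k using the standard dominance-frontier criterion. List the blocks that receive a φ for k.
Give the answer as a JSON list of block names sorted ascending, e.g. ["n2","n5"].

Answer: ["n1", "n6", "n7"]

Analysis:
idom tree: n1←n0 n2←n1 n3←n1 n4←n3 n5←n2 n6←n1 n7←n1
Join-block Dom:
  n1: preds {n0,n2,n6}: {n0} ∩ {n0,n1,n2} ∩ {n0,n1,n6} = {n0}; idom=n0
  n6: preds {n4,n5}: {n0,n1,n3,n4} ∩ {n0,n1,n2,n5} = {n0,n1}; idom=n1
  n7: preds {n5,n6}: {n0,n1,n2,n5} ∩ {n0,n1,n6} = {n0,n1}; idom=n1

DF derivation:
  n1←n0: walk · to n0
  n1←n2: walk n2→n1 to n0
  n1←n6: walk n6→n1 to n0
  n6←n4: walk n4→n3 to n1
  n6←n5: walk n5→n2 to n1
  n7←n5: walk n5→n2 to n1
  n7←n6: walk n6 to n1
  n0 → ∅
  n1 → {n1}
  n2 → {n1,n6,n7}
  n3 → {n6}
  n4 → {n6}
  n5 → {n6,n7}
  n6 → {n1,n7}
  n7 → ∅

φ for k: defs {n4}
  DF⁺ = {n1,n6,n7}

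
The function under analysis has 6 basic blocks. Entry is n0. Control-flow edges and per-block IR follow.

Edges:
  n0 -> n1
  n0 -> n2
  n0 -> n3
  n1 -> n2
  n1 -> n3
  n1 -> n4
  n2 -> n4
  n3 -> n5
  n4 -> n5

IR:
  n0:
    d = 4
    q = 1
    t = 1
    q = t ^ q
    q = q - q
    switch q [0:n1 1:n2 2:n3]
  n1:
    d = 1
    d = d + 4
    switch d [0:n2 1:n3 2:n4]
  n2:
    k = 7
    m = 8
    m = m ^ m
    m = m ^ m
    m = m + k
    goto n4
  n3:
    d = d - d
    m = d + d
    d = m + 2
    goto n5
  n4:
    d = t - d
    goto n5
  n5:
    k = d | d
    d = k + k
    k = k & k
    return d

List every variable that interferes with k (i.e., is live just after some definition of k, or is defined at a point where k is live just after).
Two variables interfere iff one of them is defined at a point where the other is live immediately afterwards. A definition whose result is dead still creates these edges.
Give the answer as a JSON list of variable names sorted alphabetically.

Answer: ["d", "m", "t"]

Derivation:
Per-block:
  n0 def {d,q,t} use ∅
  n1 def {d} use ∅
  n2 def {k,m} use ∅
  n3 def {d,m} use {d}
  n4 def {d} use {d,t}
  n5 def {d,k} use {d}

Liveness:
  live n0: ∅→{d,t}
  live n1: {t}→{d,t}
  live n2: {d,t}→{d,t}
  live n3: {d}→{d}
  live n4: {d,t}→{d}
  live n5: {d}→∅

Conflict graph:
  d↔{k,m,q,t}
  k↔{d,m,t}
  m↔{d,k,t}
  q↔{d,t}
  t↔{d,k,m,q}

N(k) = ["d", "m", "t"]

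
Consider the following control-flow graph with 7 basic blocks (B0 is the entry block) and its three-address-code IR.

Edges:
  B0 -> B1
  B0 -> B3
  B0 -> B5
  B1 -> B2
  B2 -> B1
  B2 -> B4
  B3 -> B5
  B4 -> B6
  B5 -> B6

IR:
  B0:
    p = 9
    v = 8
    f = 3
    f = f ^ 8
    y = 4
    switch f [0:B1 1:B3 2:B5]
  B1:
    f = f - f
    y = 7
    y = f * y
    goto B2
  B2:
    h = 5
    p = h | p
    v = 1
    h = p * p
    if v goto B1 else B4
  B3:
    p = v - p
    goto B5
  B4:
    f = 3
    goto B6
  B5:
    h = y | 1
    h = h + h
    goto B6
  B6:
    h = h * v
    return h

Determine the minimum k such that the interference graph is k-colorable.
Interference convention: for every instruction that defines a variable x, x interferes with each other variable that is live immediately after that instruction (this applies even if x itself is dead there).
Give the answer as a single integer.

Answer: 4

Derivation:
Per-block:
  B0 def {f,p,v,y} use ∅
  B1 def {f,y} use {f}
  B2 def {h,p,v} use {p}
  B3 def {p} use {p,v}
  B4 def {f} use ∅
  B5 def {h} use {y}
  B6 def {h} use {h,v}

Live sets:
  live B0: ∅→{f,p,v,y}
  live B1: {f,p}→{f,p}
  live B2: {f,p}→{f,h,p,v}
  live B3: {p,v,y}→{v,y}
  live B4: {h,v}→{h,v}
  live B5: {v,y}→{h,v}
  live B6: {h,v}→∅

Interfere edges:
  f: {h,p,v,y}
  h: {f,p,v}
  p: {f,h,v,y}
  v: {f,h,p,y}
  y: {f,p,v}

Registers:
  lower bound: {f,h,p,v} mutually conflict ⇒ χ ≥ 4
  assign f→R0 h→R3 p→R1 v→R2 y→R3 — no edge inside a register ⇒ χ ≤ 4
  χ = 4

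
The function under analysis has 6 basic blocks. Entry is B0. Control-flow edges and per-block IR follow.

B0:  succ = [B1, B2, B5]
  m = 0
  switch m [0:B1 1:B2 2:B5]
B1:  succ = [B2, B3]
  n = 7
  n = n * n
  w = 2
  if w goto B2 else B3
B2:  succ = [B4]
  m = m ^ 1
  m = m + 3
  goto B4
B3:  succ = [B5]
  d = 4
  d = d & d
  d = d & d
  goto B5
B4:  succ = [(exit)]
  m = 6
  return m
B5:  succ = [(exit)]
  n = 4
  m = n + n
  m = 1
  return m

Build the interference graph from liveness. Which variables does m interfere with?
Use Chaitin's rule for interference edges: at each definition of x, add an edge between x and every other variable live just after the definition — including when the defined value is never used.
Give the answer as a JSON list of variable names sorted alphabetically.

Answer: ["n", "w"]

Analysis:
Block summaries:
  B0: {m} / ∅
  B1: {n,w} / ∅
  B2: {m} / {m}
  B3: {d} / ∅
  B4: {m} / ∅
  B5: {m,n} / ∅

Live sets:
  live B0: ∅→{m}
  live B1: {m}→{m}
  live B2: {m}→∅
  live B3: ∅→∅
  live B4: ∅→∅
  live B5: ∅→∅

Interference:
  d: ∅
  m: {n,w}
  n: {m}
  w: {m}

N(m) = ["n", "w"]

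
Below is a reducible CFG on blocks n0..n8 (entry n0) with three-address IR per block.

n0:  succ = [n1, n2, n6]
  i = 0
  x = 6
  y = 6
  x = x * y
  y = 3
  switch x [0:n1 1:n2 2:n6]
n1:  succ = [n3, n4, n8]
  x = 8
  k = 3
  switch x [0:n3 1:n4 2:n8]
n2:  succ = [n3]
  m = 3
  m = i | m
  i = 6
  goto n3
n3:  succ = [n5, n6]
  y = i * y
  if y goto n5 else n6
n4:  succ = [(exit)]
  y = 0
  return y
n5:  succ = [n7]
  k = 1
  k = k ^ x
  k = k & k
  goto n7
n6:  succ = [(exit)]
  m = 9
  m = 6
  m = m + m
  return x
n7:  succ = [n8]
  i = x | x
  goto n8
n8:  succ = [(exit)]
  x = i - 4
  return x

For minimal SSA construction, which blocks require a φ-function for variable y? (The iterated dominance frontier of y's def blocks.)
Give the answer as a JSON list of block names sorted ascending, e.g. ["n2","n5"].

idom tree: n1←n0 n2←n0 n3←n0 n4←n1 n5←n3 n6←n0 n7←n5 n8←n0
Dom at joins:
  n3: preds {n1,n2}: {n0,n1} ∩ {n0,n2} = {n0}; idom=n0
  n6: preds {n0,n3}: {n0} ∩ {n0,n3} = {n0}; idom=n0
  n8: preds {n1,n7}: {n0,n1} ∩ {n0,n3,n5,n7} = {n0}; idom=n0

DF walk-up:
  n3←n1: walk n1 to n0
  n3←n2: walk n2 to n0
  n6←n0: walk · to n0
  n6←n3: walk n3 to n0
  n8←n1: walk n1 to n0
  n8←n7: walk n7→n5→n3 to n0
  n0 → ∅
  n1 → {n3,n8}
  n2 → {n3}
  n3 → {n6,n8}
  n4 → ∅
  n5 → {n8}
  n6 → ∅
  n7 → {n8}
  n8 → ∅

φ for y: defs {n0,n3,n4}
  DF⁺ = {n6,n8}

Answer: ["n6", "n8"]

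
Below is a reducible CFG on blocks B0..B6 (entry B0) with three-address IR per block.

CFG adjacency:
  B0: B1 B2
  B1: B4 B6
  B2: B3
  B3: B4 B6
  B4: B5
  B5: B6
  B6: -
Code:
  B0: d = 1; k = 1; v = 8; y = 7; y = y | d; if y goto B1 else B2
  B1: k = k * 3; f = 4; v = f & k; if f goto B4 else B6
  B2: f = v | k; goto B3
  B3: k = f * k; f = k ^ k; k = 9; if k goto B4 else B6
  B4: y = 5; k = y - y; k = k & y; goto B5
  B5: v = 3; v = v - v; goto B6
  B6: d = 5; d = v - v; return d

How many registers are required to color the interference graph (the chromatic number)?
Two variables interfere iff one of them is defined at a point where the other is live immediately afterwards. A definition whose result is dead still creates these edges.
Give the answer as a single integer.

Block summaries:
  B0 def {d,k,v,y} use ∅
  B1 def {f,k,v} use {k}
  B2 def {f} use {k,v}
  B3 def {f,k} use {f,k}
  B4 def {k,y} use ∅
  B5 def {v} use ∅
  B6 def {d} use {v}

Backward fixpoint:
  B0 li=∅ lo={k,v}
  B1 li={k} lo={v}
  B2 li={k,v} lo={f,k,v}
  B3 li={f,k,v} lo={v}
  B4 li=∅ lo=∅
  B5 li=∅ lo={v}
  B6 li={v} lo=∅

Conflict graph:
  d↔{k,v,y}
  f↔{k,v}
  k↔{d,f,v,y}
  v↔{d,f,k,y}
  y↔{d,k,v}

Registers:
  lower bound: {d,k,v,y} mutually conflict ⇒ χ ≥ 4
  assign d→R2 f→R2 k→R0 v→R1 y→R3 — no edge inside a register ⇒ χ ≤ 4
  χ = 4

Answer: 4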